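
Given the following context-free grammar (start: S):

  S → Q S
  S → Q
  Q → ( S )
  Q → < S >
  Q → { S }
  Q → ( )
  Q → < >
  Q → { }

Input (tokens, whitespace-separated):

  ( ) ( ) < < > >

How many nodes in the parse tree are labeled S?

[S [Q ( )] [S [Q ( )] [S [Q < [S [Q < >]] >]]]]

4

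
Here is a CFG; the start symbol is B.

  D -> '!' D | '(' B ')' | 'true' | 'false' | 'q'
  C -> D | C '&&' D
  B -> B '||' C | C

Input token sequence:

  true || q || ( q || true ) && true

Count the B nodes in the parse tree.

5

[B [B [B [C [D true]]] || [C [D q]]] || [C [C [D ( [B [B [C [D q]]] || [C [D true]]] )]] && [D true]]]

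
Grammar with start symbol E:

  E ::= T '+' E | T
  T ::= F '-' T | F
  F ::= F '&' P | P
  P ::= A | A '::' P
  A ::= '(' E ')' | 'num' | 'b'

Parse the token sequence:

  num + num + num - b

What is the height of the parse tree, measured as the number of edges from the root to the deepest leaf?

[E [T [F [P [A num]]]] + [E [T [F [P [A num]]]] + [E [T [F [P [A num]]] - [T [F [P [A b]]]]]]]]

8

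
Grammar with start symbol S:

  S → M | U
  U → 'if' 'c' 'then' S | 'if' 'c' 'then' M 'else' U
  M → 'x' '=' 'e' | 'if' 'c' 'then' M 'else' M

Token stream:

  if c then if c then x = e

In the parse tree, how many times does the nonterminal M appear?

1

[S [U if c then [S [U if c then [S [M x = e]]]]]]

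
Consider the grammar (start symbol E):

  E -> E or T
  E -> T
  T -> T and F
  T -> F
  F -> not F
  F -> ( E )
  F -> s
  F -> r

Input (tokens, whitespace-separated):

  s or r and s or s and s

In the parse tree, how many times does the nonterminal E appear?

3

[E [E [E [T [F s]]] or [T [T [F r]] and [F s]]] or [T [T [F s]] and [F s]]]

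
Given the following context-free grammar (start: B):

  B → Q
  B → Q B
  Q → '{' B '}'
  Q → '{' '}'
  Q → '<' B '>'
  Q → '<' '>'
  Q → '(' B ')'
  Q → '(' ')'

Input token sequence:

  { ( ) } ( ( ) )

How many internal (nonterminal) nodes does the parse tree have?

[B [Q { [B [Q ( )]] }] [B [Q ( [B [Q ( )]] )]]]

8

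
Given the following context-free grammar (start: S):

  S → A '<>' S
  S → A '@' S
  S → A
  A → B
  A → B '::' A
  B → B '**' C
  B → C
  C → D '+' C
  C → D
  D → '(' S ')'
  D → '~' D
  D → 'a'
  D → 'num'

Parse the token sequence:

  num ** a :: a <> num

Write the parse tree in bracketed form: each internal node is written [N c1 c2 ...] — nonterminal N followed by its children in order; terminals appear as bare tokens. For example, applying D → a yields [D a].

S
A <> S
B :: A <> S
B ** C :: A <> S
C ** C :: A <> S
D ** C :: A <> S
num ** C :: A <> S
num ** D :: A <> S
num ** a :: A <> S
num ** a :: B <> S
num ** a :: C <> S
num ** a :: D <> S
num ** a :: a <> S
num ** a :: a <> A
num ** a :: a <> B
num ** a :: a <> C
num ** a :: a <> D
num ** a :: a <> num

[S [A [B [B [C [D num]]] ** [C [D a]]] :: [A [B [C [D a]]]]] <> [S [A [B [C [D num]]]]]]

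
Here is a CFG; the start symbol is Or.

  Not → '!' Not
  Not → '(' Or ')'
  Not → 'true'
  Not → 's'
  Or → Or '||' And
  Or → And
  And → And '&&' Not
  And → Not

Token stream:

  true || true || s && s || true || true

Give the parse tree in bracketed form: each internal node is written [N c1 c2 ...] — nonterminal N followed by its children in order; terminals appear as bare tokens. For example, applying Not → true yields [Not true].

[Or [Or [Or [Or [Or [And [Not true]]] || [And [Not true]]] || [And [And [Not s]] && [Not s]]] || [And [Not true]]] || [And [Not true]]]

Or
Or || And
Or || And || And
Or || And || And || And
Or || And || And || And || And
And || And || And || And || And
Not || And || And || And || And
true || And || And || And || And
true || Not || And || And || And
true || true || And || And || And
true || true || And && Not || And || And
true || true || Not && Not || And || And
true || true || s && Not || And || And
true || true || s && s || And || And
true || true || s && s || Not || And
true || true || s && s || true || And
true || true || s && s || true || Not
true || true || s && s || true || true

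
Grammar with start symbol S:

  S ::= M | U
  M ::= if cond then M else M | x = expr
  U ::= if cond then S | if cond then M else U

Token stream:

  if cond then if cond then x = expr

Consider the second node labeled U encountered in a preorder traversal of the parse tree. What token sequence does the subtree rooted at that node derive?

if cond then x = expr

[S [U if cond then [S [U if cond then [S [M x = expr]]]]]]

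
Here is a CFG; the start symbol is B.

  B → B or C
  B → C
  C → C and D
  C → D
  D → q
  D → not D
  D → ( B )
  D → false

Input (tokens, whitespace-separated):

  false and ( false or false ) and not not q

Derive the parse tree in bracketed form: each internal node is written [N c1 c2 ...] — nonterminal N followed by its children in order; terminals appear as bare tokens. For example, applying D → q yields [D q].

B
C
C and D
C and D and D
D and D and D
false and D and D
false and ( B ) and D
false and ( B or C ) and D
false and ( C or C ) and D
false and ( D or C ) and D
false and ( false or C ) and D
false and ( false or D ) and D
false and ( false or false ) and D
false and ( false or false ) and not D
false and ( false or false ) and not not D
false and ( false or false ) and not not q

[B [C [C [C [D false]] and [D ( [B [B [C [D false]]] or [C [D false]]] )]] and [D not [D not [D q]]]]]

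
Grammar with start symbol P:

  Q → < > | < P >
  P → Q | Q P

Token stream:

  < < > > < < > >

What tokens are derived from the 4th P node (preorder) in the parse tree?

< >

[P [Q < [P [Q < >]] >] [P [Q < [P [Q < >]] >]]]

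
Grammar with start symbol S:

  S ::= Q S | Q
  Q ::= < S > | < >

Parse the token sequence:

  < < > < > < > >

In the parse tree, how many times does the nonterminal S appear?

4

[S [Q < [S [Q < >] [S [Q < >] [S [Q < >]]]] >]]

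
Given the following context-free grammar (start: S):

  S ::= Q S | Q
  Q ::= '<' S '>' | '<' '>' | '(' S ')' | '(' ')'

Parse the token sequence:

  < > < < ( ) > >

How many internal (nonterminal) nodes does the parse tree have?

[S [Q < >] [S [Q < [S [Q < [S [Q ( )]] >]] >]]]

8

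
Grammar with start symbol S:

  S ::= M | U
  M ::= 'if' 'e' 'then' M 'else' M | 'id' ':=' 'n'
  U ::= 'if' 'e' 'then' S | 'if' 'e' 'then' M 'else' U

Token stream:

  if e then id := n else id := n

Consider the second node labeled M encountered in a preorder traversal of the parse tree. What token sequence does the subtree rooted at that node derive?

id := n

[S [M if e then [M id := n] else [M id := n]]]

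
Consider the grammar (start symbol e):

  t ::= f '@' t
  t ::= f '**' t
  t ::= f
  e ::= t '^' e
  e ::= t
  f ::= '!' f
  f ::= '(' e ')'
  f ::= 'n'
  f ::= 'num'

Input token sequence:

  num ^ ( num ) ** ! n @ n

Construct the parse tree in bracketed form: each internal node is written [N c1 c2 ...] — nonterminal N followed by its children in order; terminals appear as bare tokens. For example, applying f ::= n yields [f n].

e
t ^ e
f ^ e
num ^ e
num ^ t
num ^ f ** t
num ^ ( e ) ** t
num ^ ( t ) ** t
num ^ ( f ) ** t
num ^ ( num ) ** t
num ^ ( num ) ** f @ t
num ^ ( num ) ** ! f @ t
num ^ ( num ) ** ! n @ t
num ^ ( num ) ** ! n @ f
num ^ ( num ) ** ! n @ n

[e [t [f num]] ^ [e [t [f ( [e [t [f num]]] )] ** [t [f ! [f n]] @ [t [f n]]]]]]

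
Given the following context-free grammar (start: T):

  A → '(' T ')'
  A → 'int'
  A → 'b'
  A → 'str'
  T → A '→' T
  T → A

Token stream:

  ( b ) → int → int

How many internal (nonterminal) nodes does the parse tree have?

8

[T [A ( [T [A b]] )] → [T [A int] → [T [A int]]]]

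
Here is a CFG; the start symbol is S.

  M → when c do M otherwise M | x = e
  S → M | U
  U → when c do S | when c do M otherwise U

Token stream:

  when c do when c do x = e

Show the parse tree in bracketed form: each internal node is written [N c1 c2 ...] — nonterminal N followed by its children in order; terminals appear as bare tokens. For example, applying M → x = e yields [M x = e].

[S [U when c do [S [U when c do [S [M x = e]]]]]]

S
U
when c do S
when c do U
when c do when c do S
when c do when c do M
when c do when c do x = e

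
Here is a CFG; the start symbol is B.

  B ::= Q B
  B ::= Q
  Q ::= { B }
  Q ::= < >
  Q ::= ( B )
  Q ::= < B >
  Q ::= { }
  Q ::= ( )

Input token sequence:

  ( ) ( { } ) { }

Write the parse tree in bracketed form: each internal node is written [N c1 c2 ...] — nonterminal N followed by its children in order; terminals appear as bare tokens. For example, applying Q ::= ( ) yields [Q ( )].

[B [Q ( )] [B [Q ( [B [Q { }]] )] [B [Q { }]]]]

B
Q B
( ) B
( ) Q B
( ) ( B ) B
( ) ( Q ) B
( ) ( { } ) B
( ) ( { } ) Q
( ) ( { } ) { }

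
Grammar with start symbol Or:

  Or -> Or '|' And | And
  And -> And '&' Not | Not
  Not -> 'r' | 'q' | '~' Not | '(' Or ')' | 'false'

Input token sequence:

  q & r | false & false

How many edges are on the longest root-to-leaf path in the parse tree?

5

[Or [Or [And [And [Not q]] & [Not r]]] | [And [And [Not false]] & [Not false]]]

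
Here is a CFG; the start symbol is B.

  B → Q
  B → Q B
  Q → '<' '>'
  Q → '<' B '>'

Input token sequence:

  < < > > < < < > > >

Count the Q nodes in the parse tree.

5

[B [Q < [B [Q < >]] >] [B [Q < [B [Q < [B [Q < >]] >]] >]]]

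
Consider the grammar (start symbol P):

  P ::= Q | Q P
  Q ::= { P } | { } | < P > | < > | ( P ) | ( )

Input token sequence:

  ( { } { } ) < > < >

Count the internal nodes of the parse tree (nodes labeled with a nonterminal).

10

[P [Q ( [P [Q { }] [P [Q { }]]] )] [P [Q < >] [P [Q < >]]]]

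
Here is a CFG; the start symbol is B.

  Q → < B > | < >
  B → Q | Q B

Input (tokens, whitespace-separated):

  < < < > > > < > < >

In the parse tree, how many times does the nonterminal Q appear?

[B [Q < [B [Q < [B [Q < >]] >]] >] [B [Q < >] [B [Q < >]]]]

5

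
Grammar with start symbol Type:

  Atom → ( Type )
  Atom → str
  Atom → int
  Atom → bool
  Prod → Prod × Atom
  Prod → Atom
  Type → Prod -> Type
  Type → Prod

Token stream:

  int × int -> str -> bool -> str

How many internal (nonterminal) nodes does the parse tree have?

[Type [Prod [Prod [Atom int]] × [Atom int]] -> [Type [Prod [Atom str]] -> [Type [Prod [Atom bool]] -> [Type [Prod [Atom str]]]]]]

14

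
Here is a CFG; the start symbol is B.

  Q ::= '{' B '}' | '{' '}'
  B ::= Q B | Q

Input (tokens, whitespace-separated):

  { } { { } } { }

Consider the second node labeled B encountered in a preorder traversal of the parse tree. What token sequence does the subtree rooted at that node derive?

{ { } } { }

[B [Q { }] [B [Q { [B [Q { }]] }] [B [Q { }]]]]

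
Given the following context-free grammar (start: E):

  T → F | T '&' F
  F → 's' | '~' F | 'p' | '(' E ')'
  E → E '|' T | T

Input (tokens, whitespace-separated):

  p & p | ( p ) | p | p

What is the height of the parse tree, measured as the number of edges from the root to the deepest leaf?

[E [E [E [E [T [T [F p]] & [F p]]] | [T [F ( [E [T [F p]]] )]]] | [T [F p]]] | [T [F p]]]

8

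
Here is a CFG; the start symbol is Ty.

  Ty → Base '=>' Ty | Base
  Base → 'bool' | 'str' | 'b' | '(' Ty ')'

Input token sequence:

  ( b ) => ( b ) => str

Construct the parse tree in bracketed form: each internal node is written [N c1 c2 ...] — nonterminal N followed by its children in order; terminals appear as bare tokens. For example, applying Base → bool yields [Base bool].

Ty
Base => Ty
( Ty ) => Ty
( Base ) => Ty
( b ) => Ty
( b ) => Base => Ty
( b ) => ( Ty ) => Ty
( b ) => ( Base ) => Ty
( b ) => ( b ) => Ty
( b ) => ( b ) => Base
( b ) => ( b ) => str

[Ty [Base ( [Ty [Base b]] )] => [Ty [Base ( [Ty [Base b]] )] => [Ty [Base str]]]]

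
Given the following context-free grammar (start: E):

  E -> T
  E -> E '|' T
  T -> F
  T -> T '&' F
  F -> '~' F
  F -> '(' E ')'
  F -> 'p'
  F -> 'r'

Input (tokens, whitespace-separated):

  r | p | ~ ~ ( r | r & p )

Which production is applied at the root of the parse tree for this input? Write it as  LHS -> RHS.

[E [E [E [T [F r]]] | [T [F p]]] | [T [F ~ [F ~ [F ( [E [E [T [F r]]] | [T [T [F r]] & [F p]]] )]]]]]

E -> E '|' T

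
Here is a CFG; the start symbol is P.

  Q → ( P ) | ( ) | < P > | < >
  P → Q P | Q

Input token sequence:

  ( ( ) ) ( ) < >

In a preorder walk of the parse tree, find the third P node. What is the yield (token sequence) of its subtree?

[P [Q ( [P [Q ( )]] )] [P [Q ( )] [P [Q < >]]]]

( ) < >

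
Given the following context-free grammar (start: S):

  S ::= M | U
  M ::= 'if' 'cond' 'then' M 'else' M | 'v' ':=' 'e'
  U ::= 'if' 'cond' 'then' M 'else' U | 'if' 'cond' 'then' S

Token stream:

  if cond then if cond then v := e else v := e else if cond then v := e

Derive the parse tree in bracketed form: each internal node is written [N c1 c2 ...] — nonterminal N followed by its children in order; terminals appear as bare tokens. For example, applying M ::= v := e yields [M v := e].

S
U
if cond then M else U
if cond then if cond then M else M else U
if cond then if cond then v := e else M else U
if cond then if cond then v := e else v := e else U
if cond then if cond then v := e else v := e else if cond then S
if cond then if cond then v := e else v := e else if cond then M
if cond then if cond then v := e else v := e else if cond then v := e

[S [U if cond then [M if cond then [M v := e] else [M v := e]] else [U if cond then [S [M v := e]]]]]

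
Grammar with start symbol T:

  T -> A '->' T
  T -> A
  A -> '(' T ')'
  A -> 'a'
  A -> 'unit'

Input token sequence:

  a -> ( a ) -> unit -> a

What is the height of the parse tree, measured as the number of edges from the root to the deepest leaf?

5

[T [A a] -> [T [A ( [T [A a]] )] -> [T [A unit] -> [T [A a]]]]]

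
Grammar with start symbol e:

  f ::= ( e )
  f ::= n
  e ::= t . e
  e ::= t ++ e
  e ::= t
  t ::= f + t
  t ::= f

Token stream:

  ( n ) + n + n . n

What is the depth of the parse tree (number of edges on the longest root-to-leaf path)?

6

[e [t [f ( [e [t [f n]]] )] + [t [f n] + [t [f n]]]] . [e [t [f n]]]]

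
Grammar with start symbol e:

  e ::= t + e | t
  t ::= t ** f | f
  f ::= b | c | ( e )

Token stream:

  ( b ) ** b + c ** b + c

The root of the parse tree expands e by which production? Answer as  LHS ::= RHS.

e ::= t + e

[e [t [t [f ( [e [t [f b]]] )]] ** [f b]] + [e [t [t [f c]] ** [f b]] + [e [t [f c]]]]]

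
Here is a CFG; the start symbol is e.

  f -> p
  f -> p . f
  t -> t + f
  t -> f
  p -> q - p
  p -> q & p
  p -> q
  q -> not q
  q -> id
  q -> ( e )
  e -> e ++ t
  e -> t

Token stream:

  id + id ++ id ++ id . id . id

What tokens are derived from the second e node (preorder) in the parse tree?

id + id ++ id

[e [e [e [t [t [f [p [q id]]]] + [f [p [q id]]]]] ++ [t [f [p [q id]]]]] ++ [t [f [p [q id]] . [f [p [q id]] . [f [p [q id]]]]]]]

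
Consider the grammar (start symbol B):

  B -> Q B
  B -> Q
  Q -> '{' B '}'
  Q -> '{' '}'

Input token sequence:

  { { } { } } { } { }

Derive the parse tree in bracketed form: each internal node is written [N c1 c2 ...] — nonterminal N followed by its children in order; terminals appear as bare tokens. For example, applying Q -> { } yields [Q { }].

B
Q B
{ B } B
{ Q B } B
{ { } B } B
{ { } Q } B
{ { } { } } B
{ { } { } } Q B
{ { } { } } { } B
{ { } { } } { } Q
{ { } { } } { } { }

[B [Q { [B [Q { }] [B [Q { }]]] }] [B [Q { }] [B [Q { }]]]]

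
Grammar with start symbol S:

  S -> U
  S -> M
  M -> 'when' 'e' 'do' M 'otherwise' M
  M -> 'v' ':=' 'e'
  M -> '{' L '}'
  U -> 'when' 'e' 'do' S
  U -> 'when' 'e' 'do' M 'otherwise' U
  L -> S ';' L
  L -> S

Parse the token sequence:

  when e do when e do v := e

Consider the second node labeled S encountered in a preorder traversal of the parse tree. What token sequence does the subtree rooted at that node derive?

when e do v := e

[S [U when e do [S [U when e do [S [M v := e]]]]]]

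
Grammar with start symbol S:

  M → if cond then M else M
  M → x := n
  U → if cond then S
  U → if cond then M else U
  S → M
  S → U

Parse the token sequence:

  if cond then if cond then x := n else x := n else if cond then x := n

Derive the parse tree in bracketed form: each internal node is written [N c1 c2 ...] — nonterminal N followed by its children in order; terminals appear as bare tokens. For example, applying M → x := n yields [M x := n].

S
U
if cond then M else U
if cond then if cond then M else M else U
if cond then if cond then x := n else M else U
if cond then if cond then x := n else x := n else U
if cond then if cond then x := n else x := n else if cond then S
if cond then if cond then x := n else x := n else if cond then M
if cond then if cond then x := n else x := n else if cond then x := n

[S [U if cond then [M if cond then [M x := n] else [M x := n]] else [U if cond then [S [M x := n]]]]]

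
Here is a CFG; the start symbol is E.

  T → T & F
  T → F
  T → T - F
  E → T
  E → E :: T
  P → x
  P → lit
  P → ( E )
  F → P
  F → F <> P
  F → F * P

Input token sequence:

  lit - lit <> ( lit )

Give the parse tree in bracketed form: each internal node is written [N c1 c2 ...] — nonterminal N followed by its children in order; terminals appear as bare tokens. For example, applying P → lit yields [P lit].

E
T
T - F
F - F
P - F
lit - F
lit - F <> P
lit - P <> P
lit - lit <> P
lit - lit <> ( E )
lit - lit <> ( T )
lit - lit <> ( F )
lit - lit <> ( P )
lit - lit <> ( lit )

[E [T [T [F [P lit]]] - [F [F [P lit]] <> [P ( [E [T [F [P lit]]]] )]]]]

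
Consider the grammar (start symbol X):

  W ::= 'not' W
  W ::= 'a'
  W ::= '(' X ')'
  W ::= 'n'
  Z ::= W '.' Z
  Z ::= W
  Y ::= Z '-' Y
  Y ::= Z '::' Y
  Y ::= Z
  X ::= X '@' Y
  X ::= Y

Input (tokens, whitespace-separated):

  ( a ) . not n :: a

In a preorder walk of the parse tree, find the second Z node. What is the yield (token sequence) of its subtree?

a

[X [Y [Z [W ( [X [Y [Z [W a]]]] )] . [Z [W not [W n]]]] :: [Y [Z [W a]]]]]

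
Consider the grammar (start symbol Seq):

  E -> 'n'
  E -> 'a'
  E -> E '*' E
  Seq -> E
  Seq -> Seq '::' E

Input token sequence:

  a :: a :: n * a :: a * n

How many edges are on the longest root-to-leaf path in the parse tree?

[Seq [Seq [Seq [Seq [E a]] :: [E a]] :: [E [E n] * [E a]]] :: [E [E a] * [E n]]]

5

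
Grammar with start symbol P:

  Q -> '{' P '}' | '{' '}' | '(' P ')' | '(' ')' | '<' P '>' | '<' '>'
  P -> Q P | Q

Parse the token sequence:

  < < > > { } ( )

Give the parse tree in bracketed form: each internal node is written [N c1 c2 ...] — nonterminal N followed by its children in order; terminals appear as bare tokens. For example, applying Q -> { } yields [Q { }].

[P [Q < [P [Q < >]] >] [P [Q { }] [P [Q ( )]]]]

P
Q P
< P > P
< Q > P
< < > > P
< < > > Q P
< < > > { } P
< < > > { } Q
< < > > { } ( )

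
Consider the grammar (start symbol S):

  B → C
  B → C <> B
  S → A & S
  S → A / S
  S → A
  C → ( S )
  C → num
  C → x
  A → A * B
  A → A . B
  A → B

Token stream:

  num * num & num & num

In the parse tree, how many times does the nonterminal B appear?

4

[S [A [A [B [C num]]] * [B [C num]]] & [S [A [B [C num]]] & [S [A [B [C num]]]]]]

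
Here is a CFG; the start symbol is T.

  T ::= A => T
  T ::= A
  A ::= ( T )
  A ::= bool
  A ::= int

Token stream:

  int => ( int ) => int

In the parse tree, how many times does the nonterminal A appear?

[T [A int] => [T [A ( [T [A int]] )] => [T [A int]]]]

4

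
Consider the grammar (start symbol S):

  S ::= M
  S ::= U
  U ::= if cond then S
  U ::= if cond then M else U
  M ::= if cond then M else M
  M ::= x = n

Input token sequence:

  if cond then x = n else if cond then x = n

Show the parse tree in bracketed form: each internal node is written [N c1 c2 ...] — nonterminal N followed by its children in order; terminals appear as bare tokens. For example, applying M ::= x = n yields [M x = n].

S
U
if cond then M else U
if cond then x = n else U
if cond then x = n else if cond then S
if cond then x = n else if cond then M
if cond then x = n else if cond then x = n

[S [U if cond then [M x = n] else [U if cond then [S [M x = n]]]]]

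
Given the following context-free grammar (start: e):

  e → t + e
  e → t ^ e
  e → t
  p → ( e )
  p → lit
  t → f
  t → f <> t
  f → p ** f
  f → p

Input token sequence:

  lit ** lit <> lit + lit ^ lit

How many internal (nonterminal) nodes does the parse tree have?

17

[e [t [f [p lit] ** [f [p lit]]] <> [t [f [p lit]]]] + [e [t [f [p lit]]] ^ [e [t [f [p lit]]]]]]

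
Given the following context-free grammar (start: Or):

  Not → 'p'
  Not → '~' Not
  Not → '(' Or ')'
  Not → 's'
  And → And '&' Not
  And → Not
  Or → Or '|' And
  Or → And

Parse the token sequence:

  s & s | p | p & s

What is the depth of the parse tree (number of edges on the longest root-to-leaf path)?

6

[Or [Or [Or [And [And [Not s]] & [Not s]]] | [And [Not p]]] | [And [And [Not p]] & [Not s]]]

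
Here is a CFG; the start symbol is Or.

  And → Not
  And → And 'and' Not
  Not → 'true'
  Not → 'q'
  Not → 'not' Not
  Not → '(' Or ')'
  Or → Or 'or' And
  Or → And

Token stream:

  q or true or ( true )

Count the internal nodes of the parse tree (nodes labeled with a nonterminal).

[Or [Or [Or [And [Not q]]] or [And [Not true]]] or [And [Not ( [Or [And [Not true]]] )]]]

12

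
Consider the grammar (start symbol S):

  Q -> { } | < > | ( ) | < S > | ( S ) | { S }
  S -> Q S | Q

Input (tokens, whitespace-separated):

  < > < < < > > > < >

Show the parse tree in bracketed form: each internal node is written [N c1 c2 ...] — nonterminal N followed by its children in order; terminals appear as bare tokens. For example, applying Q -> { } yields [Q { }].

[S [Q < >] [S [Q < [S [Q < [S [Q < >]] >]] >] [S [Q < >]]]]

S
Q S
< > S
< > Q S
< > < S > S
< > < Q > S
< > < < S > > S
< > < < Q > > S
< > < < < > > > S
< > < < < > > > Q
< > < < < > > > < >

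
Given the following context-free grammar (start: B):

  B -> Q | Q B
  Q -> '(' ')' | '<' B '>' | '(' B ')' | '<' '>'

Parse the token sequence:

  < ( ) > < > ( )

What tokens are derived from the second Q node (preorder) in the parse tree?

[B [Q < [B [Q ( )]] >] [B [Q < >] [B [Q ( )]]]]

( )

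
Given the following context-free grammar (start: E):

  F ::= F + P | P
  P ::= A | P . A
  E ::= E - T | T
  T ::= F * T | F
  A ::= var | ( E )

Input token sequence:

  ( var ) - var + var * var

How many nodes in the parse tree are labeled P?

5

[E [E [T [F [P [A ( [E [T [F [P [A var]]]]] )]]]]] - [T [F [F [P [A var]]] + [P [A var]]] * [T [F [P [A var]]]]]]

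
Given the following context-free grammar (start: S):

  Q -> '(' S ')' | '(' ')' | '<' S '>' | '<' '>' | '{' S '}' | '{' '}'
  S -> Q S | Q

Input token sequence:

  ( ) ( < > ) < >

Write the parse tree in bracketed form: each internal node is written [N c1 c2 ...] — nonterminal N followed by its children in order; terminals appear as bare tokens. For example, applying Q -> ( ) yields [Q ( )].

S
Q S
( ) S
( ) Q S
( ) ( S ) S
( ) ( Q ) S
( ) ( < > ) S
( ) ( < > ) Q
( ) ( < > ) < >

[S [Q ( )] [S [Q ( [S [Q < >]] )] [S [Q < >]]]]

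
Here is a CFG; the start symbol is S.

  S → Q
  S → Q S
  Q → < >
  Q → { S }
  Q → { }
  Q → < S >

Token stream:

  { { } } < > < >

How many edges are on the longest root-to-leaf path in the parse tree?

[S [Q { [S [Q { }]] }] [S [Q < >] [S [Q < >]]]]

4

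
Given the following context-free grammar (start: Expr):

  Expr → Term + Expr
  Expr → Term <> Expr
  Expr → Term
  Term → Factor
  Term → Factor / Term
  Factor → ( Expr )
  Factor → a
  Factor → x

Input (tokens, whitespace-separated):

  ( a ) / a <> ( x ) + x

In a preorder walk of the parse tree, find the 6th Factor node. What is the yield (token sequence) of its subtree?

[Expr [Term [Factor ( [Expr [Term [Factor a]]] )] / [Term [Factor a]]] <> [Expr [Term [Factor ( [Expr [Term [Factor x]]] )]] + [Expr [Term [Factor x]]]]]

x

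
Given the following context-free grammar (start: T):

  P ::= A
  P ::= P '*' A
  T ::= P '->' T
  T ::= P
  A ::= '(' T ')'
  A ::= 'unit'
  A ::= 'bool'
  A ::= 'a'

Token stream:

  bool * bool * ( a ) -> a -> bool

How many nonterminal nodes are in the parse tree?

[T [P [P [P [A bool]] * [A bool]] * [A ( [T [P [A a]]] )]] -> [T [P [A a]] -> [T [P [A bool]]]]]

16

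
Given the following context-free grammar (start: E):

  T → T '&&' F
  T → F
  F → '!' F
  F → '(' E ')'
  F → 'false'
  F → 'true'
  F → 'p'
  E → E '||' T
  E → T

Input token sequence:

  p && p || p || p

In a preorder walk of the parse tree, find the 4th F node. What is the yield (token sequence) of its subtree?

[E [E [E [T [T [F p]] && [F p]]] || [T [F p]]] || [T [F p]]]

p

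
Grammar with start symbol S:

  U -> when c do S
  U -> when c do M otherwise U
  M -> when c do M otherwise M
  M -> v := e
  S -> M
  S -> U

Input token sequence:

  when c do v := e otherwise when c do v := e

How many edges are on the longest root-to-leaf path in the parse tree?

5

[S [U when c do [M v := e] otherwise [U when c do [S [M v := e]]]]]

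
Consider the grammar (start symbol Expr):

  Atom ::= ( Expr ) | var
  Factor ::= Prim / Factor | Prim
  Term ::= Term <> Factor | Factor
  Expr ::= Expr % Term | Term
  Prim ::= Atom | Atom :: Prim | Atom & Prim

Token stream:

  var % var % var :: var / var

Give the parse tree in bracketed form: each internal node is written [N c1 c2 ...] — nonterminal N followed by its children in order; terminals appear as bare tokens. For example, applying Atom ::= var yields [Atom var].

[Expr [Expr [Expr [Term [Factor [Prim [Atom var]]]]] % [Term [Factor [Prim [Atom var]]]]] % [Term [Factor [Prim [Atom var] :: [Prim [Atom var]]] / [Factor [Prim [Atom var]]]]]]

Expr
Expr % Term
Expr % Term % Term
Term % Term % Term
Factor % Term % Term
Prim % Term % Term
Atom % Term % Term
var % Term % Term
var % Factor % Term
var % Prim % Term
var % Atom % Term
var % var % Term
var % var % Factor
var % var % Prim / Factor
var % var % Atom :: Prim / Factor
var % var % var :: Prim / Factor
var % var % var :: Atom / Factor
var % var % var :: var / Factor
var % var % var :: var / Prim
var % var % var :: var / Atom
var % var % var :: var / var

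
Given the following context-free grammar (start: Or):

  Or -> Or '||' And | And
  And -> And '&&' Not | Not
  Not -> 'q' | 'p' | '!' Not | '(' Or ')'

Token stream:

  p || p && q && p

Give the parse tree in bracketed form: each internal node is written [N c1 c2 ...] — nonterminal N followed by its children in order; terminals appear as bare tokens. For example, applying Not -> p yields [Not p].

Or
Or || And
And || And
Not || And
p || And
p || And && Not
p || And && Not && Not
p || Not && Not && Not
p || p && Not && Not
p || p && q && Not
p || p && q && p

[Or [Or [And [Not p]]] || [And [And [And [Not p]] && [Not q]] && [Not p]]]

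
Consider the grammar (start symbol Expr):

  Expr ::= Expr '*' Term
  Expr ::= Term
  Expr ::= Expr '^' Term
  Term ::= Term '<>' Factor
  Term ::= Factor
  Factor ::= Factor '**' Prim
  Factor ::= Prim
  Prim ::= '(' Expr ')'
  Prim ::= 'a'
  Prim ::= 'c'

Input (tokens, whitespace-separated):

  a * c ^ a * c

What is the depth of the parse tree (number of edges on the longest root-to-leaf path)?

7

[Expr [Expr [Expr [Expr [Term [Factor [Prim a]]]] * [Term [Factor [Prim c]]]] ^ [Term [Factor [Prim a]]]] * [Term [Factor [Prim c]]]]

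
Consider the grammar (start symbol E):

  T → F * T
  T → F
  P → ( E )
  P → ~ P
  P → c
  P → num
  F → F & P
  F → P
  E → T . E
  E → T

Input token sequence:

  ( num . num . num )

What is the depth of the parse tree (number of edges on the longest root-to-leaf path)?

10

[E [T [F [P ( [E [T [F [P num]]] . [E [T [F [P num]]] . [E [T [F [P num]]]]]] )]]]]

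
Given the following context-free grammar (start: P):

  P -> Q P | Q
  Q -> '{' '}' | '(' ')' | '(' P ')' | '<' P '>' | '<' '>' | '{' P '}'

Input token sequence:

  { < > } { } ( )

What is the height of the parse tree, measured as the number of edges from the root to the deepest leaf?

[P [Q { [P [Q < >]] }] [P [Q { }] [P [Q ( )]]]]

4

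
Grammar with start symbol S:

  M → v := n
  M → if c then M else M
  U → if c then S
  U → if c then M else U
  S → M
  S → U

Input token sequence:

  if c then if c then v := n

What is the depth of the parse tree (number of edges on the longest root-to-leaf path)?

6

[S [U if c then [S [U if c then [S [M v := n]]]]]]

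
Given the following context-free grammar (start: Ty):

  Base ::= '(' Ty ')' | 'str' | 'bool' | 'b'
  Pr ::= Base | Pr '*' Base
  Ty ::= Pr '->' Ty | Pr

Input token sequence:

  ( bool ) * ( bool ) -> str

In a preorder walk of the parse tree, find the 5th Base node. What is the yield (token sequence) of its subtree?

str

[Ty [Pr [Pr [Base ( [Ty [Pr [Base bool]]] )]] * [Base ( [Ty [Pr [Base bool]]] )]] -> [Ty [Pr [Base str]]]]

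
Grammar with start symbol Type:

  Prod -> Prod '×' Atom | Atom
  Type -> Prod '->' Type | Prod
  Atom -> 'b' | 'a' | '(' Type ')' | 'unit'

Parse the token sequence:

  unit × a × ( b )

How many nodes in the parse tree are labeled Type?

[Type [Prod [Prod [Prod [Atom unit]] × [Atom a]] × [Atom ( [Type [Prod [Atom b]]] )]]]

2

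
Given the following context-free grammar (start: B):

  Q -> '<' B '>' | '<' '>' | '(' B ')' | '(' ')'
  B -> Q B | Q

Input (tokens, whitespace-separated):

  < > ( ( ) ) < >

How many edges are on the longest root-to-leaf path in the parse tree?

5

[B [Q < >] [B [Q ( [B [Q ( )]] )] [B [Q < >]]]]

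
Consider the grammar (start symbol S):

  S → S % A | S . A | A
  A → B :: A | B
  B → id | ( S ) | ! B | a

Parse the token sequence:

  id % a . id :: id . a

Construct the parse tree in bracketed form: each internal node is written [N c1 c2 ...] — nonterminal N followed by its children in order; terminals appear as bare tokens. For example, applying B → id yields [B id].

[S [S [S [S [A [B id]]] % [A [B a]]] . [A [B id] :: [A [B id]]]] . [A [B a]]]

S
S . A
S . A . A
S % A . A . A
A % A . A . A
B % A . A . A
id % A . A . A
id % B . A . A
id % a . A . A
id % a . B :: A . A
id % a . id :: A . A
id % a . id :: B . A
id % a . id :: id . A
id % a . id :: id . B
id % a . id :: id . a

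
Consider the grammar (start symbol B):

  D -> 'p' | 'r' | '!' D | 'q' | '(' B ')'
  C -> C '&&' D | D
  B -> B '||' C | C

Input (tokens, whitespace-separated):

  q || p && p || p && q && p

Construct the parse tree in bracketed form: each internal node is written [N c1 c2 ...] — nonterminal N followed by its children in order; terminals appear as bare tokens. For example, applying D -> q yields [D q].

B
B || C
B || C || C
C || C || C
D || C || C
q || C || C
q || C && D || C
q || D && D || C
q || p && D || C
q || p && p || C
q || p && p || C && D
q || p && p || C && D && D
q || p && p || D && D && D
q || p && p || p && D && D
q || p && p || p && q && D
q || p && p || p && q && p

[B [B [B [C [D q]]] || [C [C [D p]] && [D p]]] || [C [C [C [D p]] && [D q]] && [D p]]]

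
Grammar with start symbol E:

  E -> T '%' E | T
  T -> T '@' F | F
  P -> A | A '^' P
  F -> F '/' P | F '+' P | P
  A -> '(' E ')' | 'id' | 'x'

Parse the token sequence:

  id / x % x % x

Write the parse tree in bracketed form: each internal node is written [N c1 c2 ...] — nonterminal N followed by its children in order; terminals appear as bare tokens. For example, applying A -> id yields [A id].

[E [T [F [F [P [A id]]] / [P [A x]]]] % [E [T [F [P [A x]]]] % [E [T [F [P [A x]]]]]]]

E
T % E
F % E
F / P % E
P / P % E
A / P % E
id / P % E
id / A % E
id / x % E
id / x % T % E
id / x % F % E
id / x % P % E
id / x % A % E
id / x % x % E
id / x % x % T
id / x % x % F
id / x % x % P
id / x % x % A
id / x % x % x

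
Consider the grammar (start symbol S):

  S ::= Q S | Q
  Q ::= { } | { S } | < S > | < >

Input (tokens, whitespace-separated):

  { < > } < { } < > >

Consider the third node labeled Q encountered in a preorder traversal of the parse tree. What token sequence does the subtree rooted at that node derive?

< { } < > >

[S [Q { [S [Q < >]] }] [S [Q < [S [Q { }] [S [Q < >]]] >]]]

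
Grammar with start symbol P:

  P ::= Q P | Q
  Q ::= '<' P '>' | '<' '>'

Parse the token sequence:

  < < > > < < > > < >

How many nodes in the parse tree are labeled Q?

5

[P [Q < [P [Q < >]] >] [P [Q < [P [Q < >]] >] [P [Q < >]]]]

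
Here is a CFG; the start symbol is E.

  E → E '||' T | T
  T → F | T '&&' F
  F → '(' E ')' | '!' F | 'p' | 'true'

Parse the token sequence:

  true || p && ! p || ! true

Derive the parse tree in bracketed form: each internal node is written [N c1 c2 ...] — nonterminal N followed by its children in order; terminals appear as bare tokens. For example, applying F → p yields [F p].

[E [E [E [T [F true]]] || [T [T [F p]] && [F ! [F p]]]] || [T [F ! [F true]]]]

E
E || T
E || T || T
T || T || T
F || T || T
true || T || T
true || T && F || T
true || F && F || T
true || p && F || T
true || p && ! F || T
true || p && ! p || T
true || p && ! p || F
true || p && ! p || ! F
true || p && ! p || ! true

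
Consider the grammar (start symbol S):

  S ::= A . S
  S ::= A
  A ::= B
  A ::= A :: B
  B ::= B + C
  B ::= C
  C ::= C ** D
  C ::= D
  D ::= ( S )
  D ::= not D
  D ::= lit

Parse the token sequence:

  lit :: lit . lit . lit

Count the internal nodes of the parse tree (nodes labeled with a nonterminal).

[S [A [A [B [C [D lit]]]] :: [B [C [D lit]]]] . [S [A [B [C [D lit]]]] . [S [A [B [C [D lit]]]]]]]

19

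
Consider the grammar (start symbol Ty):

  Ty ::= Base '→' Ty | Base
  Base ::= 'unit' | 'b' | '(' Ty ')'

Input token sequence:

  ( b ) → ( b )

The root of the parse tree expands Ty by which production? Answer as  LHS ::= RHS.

Ty ::= Base '→' Ty

[Ty [Base ( [Ty [Base b]] )] → [Ty [Base ( [Ty [Base b]] )]]]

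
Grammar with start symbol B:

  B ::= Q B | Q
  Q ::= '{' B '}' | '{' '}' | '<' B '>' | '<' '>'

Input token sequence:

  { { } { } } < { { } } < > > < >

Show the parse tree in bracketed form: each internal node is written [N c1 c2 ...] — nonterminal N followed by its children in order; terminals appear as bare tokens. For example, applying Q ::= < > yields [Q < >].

B
Q B
{ B } B
{ Q B } B
{ { } B } B
{ { } Q } B
{ { } { } } B
{ { } { } } Q B
{ { } { } } < B > B
{ { } { } } < Q B > B
{ { } { } } < { B } B > B
{ { } { } } < { Q } B > B
{ { } { } } < { { } } B > B
{ { } { } } < { { } } Q > B
{ { } { } } < { { } } < > > B
{ { } { } } < { { } } < > > Q
{ { } { } } < { { } } < > > < >

[B [Q { [B [Q { }] [B [Q { }]]] }] [B [Q < [B [Q { [B [Q { }]] }] [B [Q < >]]] >] [B [Q < >]]]]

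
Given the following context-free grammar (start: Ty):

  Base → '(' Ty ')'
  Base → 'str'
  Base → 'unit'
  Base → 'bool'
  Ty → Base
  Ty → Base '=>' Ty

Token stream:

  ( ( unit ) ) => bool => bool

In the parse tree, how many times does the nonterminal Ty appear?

[Ty [Base ( [Ty [Base ( [Ty [Base unit]] )]] )] => [Ty [Base bool] => [Ty [Base bool]]]]

5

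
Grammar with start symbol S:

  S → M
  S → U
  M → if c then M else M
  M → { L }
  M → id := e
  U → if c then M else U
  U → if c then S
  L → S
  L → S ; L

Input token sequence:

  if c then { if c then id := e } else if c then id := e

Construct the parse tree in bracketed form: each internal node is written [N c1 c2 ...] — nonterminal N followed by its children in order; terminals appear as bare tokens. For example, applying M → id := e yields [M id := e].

[S [U if c then [M { [L [S [U if c then [S [M id := e]]]]] }] else [U if c then [S [M id := e]]]]]

S
U
if c then M else U
if c then { L } else U
if c then { S } else U
if c then { U } else U
if c then { if c then S } else U
if c then { if c then M } else U
if c then { if c then id := e } else U
if c then { if c then id := e } else if c then S
if c then { if c then id := e } else if c then M
if c then { if c then id := e } else if c then id := e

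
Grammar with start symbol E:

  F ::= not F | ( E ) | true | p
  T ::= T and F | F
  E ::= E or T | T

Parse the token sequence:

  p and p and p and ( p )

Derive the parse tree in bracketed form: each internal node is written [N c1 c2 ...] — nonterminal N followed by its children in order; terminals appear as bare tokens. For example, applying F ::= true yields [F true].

[E [T [T [T [T [F p]] and [F p]] and [F p]] and [F ( [E [T [F p]]] )]]]

E
T
T and F
T and F and F
T and F and F and F
F and F and F and F
p and F and F and F
p and p and F and F
p and p and p and F
p and p and p and ( E )
p and p and p and ( T )
p and p and p and ( F )
p and p and p and ( p )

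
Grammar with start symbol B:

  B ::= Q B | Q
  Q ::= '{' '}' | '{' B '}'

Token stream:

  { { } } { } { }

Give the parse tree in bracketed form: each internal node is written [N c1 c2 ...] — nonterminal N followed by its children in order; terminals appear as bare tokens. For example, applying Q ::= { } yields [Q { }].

B
Q B
{ B } B
{ Q } B
{ { } } B
{ { } } Q B
{ { } } { } B
{ { } } { } Q
{ { } } { } { }

[B [Q { [B [Q { }]] }] [B [Q { }] [B [Q { }]]]]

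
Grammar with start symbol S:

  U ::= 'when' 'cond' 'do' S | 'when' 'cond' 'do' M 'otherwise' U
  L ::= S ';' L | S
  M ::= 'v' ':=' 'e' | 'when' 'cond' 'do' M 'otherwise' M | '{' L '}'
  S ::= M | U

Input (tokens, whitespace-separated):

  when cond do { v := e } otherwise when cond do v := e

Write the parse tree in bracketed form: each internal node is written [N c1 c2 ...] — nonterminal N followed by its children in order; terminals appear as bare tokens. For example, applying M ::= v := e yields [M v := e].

S
U
when cond do M otherwise U
when cond do { L } otherwise U
when cond do { S } otherwise U
when cond do { M } otherwise U
when cond do { v := e } otherwise U
when cond do { v := e } otherwise when cond do S
when cond do { v := e } otherwise when cond do M
when cond do { v := e } otherwise when cond do v := e

[S [U when cond do [M { [L [S [M v := e]]] }] otherwise [U when cond do [S [M v := e]]]]]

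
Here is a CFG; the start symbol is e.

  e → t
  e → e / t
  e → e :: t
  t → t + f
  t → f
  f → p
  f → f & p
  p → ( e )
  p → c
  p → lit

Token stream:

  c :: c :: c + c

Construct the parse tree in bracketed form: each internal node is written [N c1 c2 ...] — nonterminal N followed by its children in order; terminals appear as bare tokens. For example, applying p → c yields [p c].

[e [e [e [t [f [p c]]]] :: [t [f [p c]]]] :: [t [t [f [p c]]] + [f [p c]]]]

e
e :: t
e :: t :: t
t :: t :: t
f :: t :: t
p :: t :: t
c :: t :: t
c :: f :: t
c :: p :: t
c :: c :: t
c :: c :: t + f
c :: c :: f + f
c :: c :: p + f
c :: c :: c + f
c :: c :: c + p
c :: c :: c + c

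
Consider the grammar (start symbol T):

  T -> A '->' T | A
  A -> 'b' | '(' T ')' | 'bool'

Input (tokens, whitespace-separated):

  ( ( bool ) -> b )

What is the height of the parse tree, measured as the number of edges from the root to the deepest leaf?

[T [A ( [T [A ( [T [A bool]] )] -> [T [A b]]] )]]

6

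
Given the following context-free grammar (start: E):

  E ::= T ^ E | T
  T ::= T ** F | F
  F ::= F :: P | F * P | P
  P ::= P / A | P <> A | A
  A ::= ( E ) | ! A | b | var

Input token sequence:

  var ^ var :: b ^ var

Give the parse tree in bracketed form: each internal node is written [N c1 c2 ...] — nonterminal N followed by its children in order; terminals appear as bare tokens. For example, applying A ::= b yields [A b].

[E [T [F [P [A var]]]] ^ [E [T [F [F [P [A var]]] :: [P [A b]]]] ^ [E [T [F [P [A var]]]]]]]

E
T ^ E
F ^ E
P ^ E
A ^ E
var ^ E
var ^ T ^ E
var ^ F ^ E
var ^ F :: P ^ E
var ^ P :: P ^ E
var ^ A :: P ^ E
var ^ var :: P ^ E
var ^ var :: A ^ E
var ^ var :: b ^ E
var ^ var :: b ^ T
var ^ var :: b ^ F
var ^ var :: b ^ P
var ^ var :: b ^ A
var ^ var :: b ^ var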